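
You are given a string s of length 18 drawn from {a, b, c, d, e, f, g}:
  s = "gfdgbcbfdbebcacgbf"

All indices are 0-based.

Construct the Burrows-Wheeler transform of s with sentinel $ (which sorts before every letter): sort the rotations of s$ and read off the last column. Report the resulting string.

rank  rotation             last
    0  $gfdgbcbfdbebcacgbf  f
    1  acgbf$gfdgbcbfdbebc  c
    2  bcacgbf$gfdgbcbfdbe  e
    3  bcbfdbebcacgbf$gfdg  g
    4  bebcacgbf$gfdgbcbfd  d
    5  bf$gfdgbcbfdbebcacg  g
    6  bfdbebcacgbf$gfdgbc  c
    7  cacgbf$gfdgbcbfdbeb  b
    8  cbfdbebcacgbf$gfdgb  b
    9  cgbf$gfdgbcbfdbebca  a
   10  dbebcacgbf$gfdgbcbf  f
   11  dgbcbfdbebcacgbf$gf  f
   12  ebcacgbf$gfdgbcbfdb  b
   13  f$gfdgbcbfdbebcacgb  b
   14  fdbebcacgbf$gfdgbcb  b
   15  fdgbcbfdbebcacgbf$g  g
   16  gbcbfdbebcacgbf$gfd  d
   17  gbf$gfdgbcbfdbebcac  c
   18  gfdgbcbfdbebcacgbf$  $

fcegdgcbbaffbbbgdc$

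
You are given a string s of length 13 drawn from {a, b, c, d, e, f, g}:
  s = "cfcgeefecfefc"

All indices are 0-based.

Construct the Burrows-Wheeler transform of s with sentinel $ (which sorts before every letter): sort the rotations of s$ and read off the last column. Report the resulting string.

rank  rotation        last
    0  $cfcgeefecfefc  c
    1  c$cfcgeefecfef  f
    2  cfcgeefecfefc$  $
    3  cfefc$cfcgeefe  e
    4  cgeefecfefc$cf  f
    5  ecfefc$cfcgeef  f
    6  eefecfefc$cfcg  g
    7  efc$cfcgeefecf  f
    8  efecfefc$cfcge  e
    9  fc$cfcgeefecfe  e
   10  fcgeefecfefc$c  c
   11  fecfefc$cfcgee  e
   12  fefc$cfcgeefec  c
   13  geefecfefc$cfc  c

cf$effgfeececc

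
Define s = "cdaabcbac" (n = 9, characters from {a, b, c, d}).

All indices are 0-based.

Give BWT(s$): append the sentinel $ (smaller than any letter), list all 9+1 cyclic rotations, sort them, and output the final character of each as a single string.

cdabcaab$c

rank  rotation    last
    0  $cdaabcbac  c
    1  aabcbac$cd  d
    2  abcbac$cda  a
    3  ac$cdaabcb  b
    4  bac$cdaabc  c
    5  bcbac$cdaa  a
    6  c$cdaabcba  a
    7  cbac$cdaab  b
    8  cdaabcbac$  $
    9  daabcbac$c  c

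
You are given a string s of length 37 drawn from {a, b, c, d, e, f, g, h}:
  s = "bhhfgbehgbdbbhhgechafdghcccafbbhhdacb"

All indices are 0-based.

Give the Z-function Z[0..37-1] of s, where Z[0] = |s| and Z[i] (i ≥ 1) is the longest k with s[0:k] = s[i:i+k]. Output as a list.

[37, 0, 0, 0, 0, 1, 0, 0, 0, 1, 0, 1, 3, 0, 0, 0, 0, 0, 0, 0, 0, 0, 0, 0, 0, 0, 0, 0, 0, 1, 3, 0, 0, 0, 0, 0, 1]

Z[0]=37
i=1: fresh scan; Z[1]=0
i=2: fresh scan; Z[2]=0
i=3: fresh scan; Z[3]=0
i=4: fresh scan; Z[4]=0
i=5: fresh scan; Z[5]=1 extend→box=[5,6)
i=6: fresh scan; Z[6]=0
i=7: fresh scan; Z[7]=0
i=8: fresh scan; Z[8]=0
i=9: fresh scan; Z[9]=1 extend→box=[9,10)
i=10: fresh scan; Z[10]=0
i=11: fresh scan; Z[11]=1 extend→box=[11,12)
i=12: fresh scan; Z[12]=3 extend→box=[12,15)
i=13: min(r-i=2, Z[1]=0)=0; Z[13]=0
i=14: min(r-i=1, Z[2]=0)=0; Z[14]=0
i=15: fresh scan; Z[15]=0
i=16: fresh scan; Z[16]=0
i=17: fresh scan; Z[17]=0
i=18: fresh scan; Z[18]=0
i=19: fresh scan; Z[19]=0
i=20: fresh scan; Z[20]=0
i=21: fresh scan; Z[21]=0
i=22: fresh scan; Z[22]=0
i=23: fresh scan; Z[23]=0
i=24: fresh scan; Z[24]=0
i=25: fresh scan; Z[25]=0
i=26: fresh scan; Z[26]=0
i=27: fresh scan; Z[27]=0
i=28: fresh scan; Z[28]=0
i=29: fresh scan; Z[29]=1 extend→box=[29,30)
i=30: fresh scan; Z[30]=3 extend→box=[30,33)
i=31: min(r-i=2, Z[1]=0)=0; Z[31]=0
i=32: min(r-i=1, Z[2]=0)=0; Z[32]=0
i=33: fresh scan; Z[33]=0
i=34: fresh scan; Z[34]=0
i=35: fresh scan; Z[35]=0
i=36: fresh scan; Z[36]=1 extend→box=[36,37)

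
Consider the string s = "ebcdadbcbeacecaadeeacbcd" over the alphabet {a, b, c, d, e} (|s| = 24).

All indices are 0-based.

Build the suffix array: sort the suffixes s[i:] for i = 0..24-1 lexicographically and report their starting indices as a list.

rank→(start, suffix):
  0 → (14, 'aadeeacbcd')
  1 → (19, 'acbcd')
  2 → (10, 'acecaadeeacbcd')
  3 → (4, 'adbcbeacecaadeeacbcd')
  4 → (15, 'adeeacbcd')
  5 → (6, 'bcbeacecaadeeacbcd')
  6 → (21, 'bcd')
  7 → (1, 'bcdadbcbeacecaadeeacbcd')
  8 → (8, 'beacecaadeeacbcd')
  9 → (13, 'caadeeacbcd')
  10 → (20, 'cbcd')
  11 → (7, 'cbeacecaadeeacbcd')
  12 → (22, 'cd')
  13 → (2, 'cdadbcbeacecaadeeacbcd')
  14 → (11, 'cecaadeeacbcd')
  15 → (23, 'd')
  16 → (3, 'dadbcbeacecaadeeacbcd')
  17 → (5, 'dbcbeacecaadeeacbcd')
  18 → (16, 'deeacbcd')
  19 → (18, 'eacbcd')
  20 → (9, 'eacecaadeeacbcd')
  21 → (0, 'ebcdadbcbeacecaadeeacbcd')
  22 → (12, 'ecaadeeacbcd')
  23 → (17, 'eeacbcd')

[14, 19, 10, 4, 15, 6, 21, 1, 8, 13, 20, 7, 22, 2, 11, 23, 3, 5, 16, 18, 9, 0, 12, 17]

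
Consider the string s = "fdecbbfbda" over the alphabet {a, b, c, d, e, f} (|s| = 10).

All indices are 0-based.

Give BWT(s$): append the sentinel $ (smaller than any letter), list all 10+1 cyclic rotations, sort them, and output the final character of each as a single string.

rank  rotation     last
    0  $fdecbbfbda  a
    1  a$fdecbbfbd  d
    2  bbfbda$fdec  c
    3  bda$fdecbbf  f
    4  bfbda$fdecb  b
    5  cbbfbda$fde  e
    6  da$fdecbbfb  b
    7  decbbfbda$f  f
    8  ecbbfbda$fd  d
    9  fbda$fdecbb  b
   10  fdecbbfbda$  $

adcfbebfdb$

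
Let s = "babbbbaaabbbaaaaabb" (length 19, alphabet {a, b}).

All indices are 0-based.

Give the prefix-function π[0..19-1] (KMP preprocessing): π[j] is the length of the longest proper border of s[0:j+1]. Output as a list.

π[0] = 0
j=1 s[j]='a': π[1]=0 (border '')
j=2 s[j]='b': π[2]=1 (border 'b')
j=3 s[j]='b': k: 1→0; π[3]=1 (border 'b')
j=4 s[j]='b': k: 1→0; π[4]=1 (border 'b')
j=5 s[j]='b': k: 1→0; π[5]=1 (border 'b')
j=6 s[j]='a': π[6]=2 (border 'ba')
j=7 s[j]='a': k: 2→0; π[7]=0 (border '')
j=8 s[j]='a': π[8]=0 (border '')
j=9 s[j]='b': π[9]=1 (border 'b')
j=10 s[j]='b': k: 1→0; π[10]=1 (border 'b')
j=11 s[j]='b': k: 1→0; π[11]=1 (border 'b')
j=12 s[j]='a': π[12]=2 (border 'ba')
j=13 s[j]='a': k: 2→0; π[13]=0 (border '')
j=14 s[j]='a': π[14]=0 (border '')
j=15 s[j]='a': π[15]=0 (border '')
j=16 s[j]='a': π[16]=0 (border '')
j=17 s[j]='b': π[17]=1 (border 'b')
j=18 s[j]='b': k: 1→0; π[18]=1 (border 'b')

[0, 0, 1, 1, 1, 1, 2, 0, 0, 1, 1, 1, 2, 0, 0, 0, 0, 1, 1]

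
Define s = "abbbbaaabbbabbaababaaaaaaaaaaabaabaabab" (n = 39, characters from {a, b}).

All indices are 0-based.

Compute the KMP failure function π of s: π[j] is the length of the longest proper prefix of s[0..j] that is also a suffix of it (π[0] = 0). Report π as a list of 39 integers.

π[0] = 0
j=1 s[j]='b': π[1]=0 (border '')
j=2 s[j]='b': π[2]=0 (border '')
j=3 s[j]='b': π[3]=0 (border '')
j=4 s[j]='b': π[4]=0 (border '')
j=5 s[j]='a': π[5]=1 (border 'a')
j=6 s[j]='a': k: 1→0; π[6]=1 (border 'a')
j=7 s[j]='a': k: 1→0; π[7]=1 (border 'a')
j=8 s[j]='b': π[8]=2 (border 'ab')
j=9 s[j]='b': π[9]=3 (border 'abb')
j=10 s[j]='b': π[10]=4 (border 'abbb')
j=11 s[j]='a': k: 4→0; π[11]=1 (border 'a')
j=12 s[j]='b': π[12]=2 (border 'ab')
j=13 s[j]='b': π[13]=3 (border 'abb')
j=14 s[j]='a': k: 3→0; π[14]=1 (border 'a')
j=15 s[j]='a': k: 1→0; π[15]=1 (border 'a')
j=16 s[j]='b': π[16]=2 (border 'ab')
j=17 s[j]='a': k: 2→0; π[17]=1 (border 'a')
j=18 s[j]='b': π[18]=2 (border 'ab')
j=19 s[j]='a': k: 2→0; π[19]=1 (border 'a')
j=20 s[j]='a': k: 1→0; π[20]=1 (border 'a')
j=21 s[j]='a': k: 1→0; π[21]=1 (border 'a')
j=22 s[j]='a': k: 1→0; π[22]=1 (border 'a')
j=23 s[j]='a': k: 1→0; π[23]=1 (border 'a')
j=24 s[j]='a': k: 1→0; π[24]=1 (border 'a')
j=25 s[j]='a': k: 1→0; π[25]=1 (border 'a')
j=26 s[j]='a': k: 1→0; π[26]=1 (border 'a')
j=27 s[j]='a': k: 1→0; π[27]=1 (border 'a')
j=28 s[j]='a': k: 1→0; π[28]=1 (border 'a')
j=29 s[j]='a': k: 1→0; π[29]=1 (border 'a')
j=30 s[j]='b': π[30]=2 (border 'ab')
j=31 s[j]='a': k: 2→0; π[31]=1 (border 'a')
j=32 s[j]='a': k: 1→0; π[32]=1 (border 'a')
j=33 s[j]='b': π[33]=2 (border 'ab')
j=34 s[j]='a': k: 2→0; π[34]=1 (border 'a')
j=35 s[j]='a': k: 1→0; π[35]=1 (border 'a')
j=36 s[j]='b': π[36]=2 (border 'ab')
j=37 s[j]='a': k: 2→0; π[37]=1 (border 'a')
j=38 s[j]='b': π[38]=2 (border 'ab')

[0, 0, 0, 0, 0, 1, 1, 1, 2, 3, 4, 1, 2, 3, 1, 1, 2, 1, 2, 1, 1, 1, 1, 1, 1, 1, 1, 1, 1, 1, 2, 1, 1, 2, 1, 1, 2, 1, 2]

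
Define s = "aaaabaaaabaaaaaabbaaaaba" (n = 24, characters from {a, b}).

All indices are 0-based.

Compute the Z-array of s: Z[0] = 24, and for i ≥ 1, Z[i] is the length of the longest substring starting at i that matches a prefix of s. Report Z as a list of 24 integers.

[24, 3, 2, 1, 0, 9, 3, 2, 1, 0, 4, 4, 5, 3, 2, 1, 0, 0, 6, 3, 2, 1, 0, 1]

Z[0]=24
i=1: fresh scan; Z[1]=3 extend→box=[1,4)
i=2: min(r-i=2, Z[1]=3)=2; Z[2]=2
i=3: min(r-i=1, Z[2]=2)=1; Z[3]=1
i=4: fresh scan; Z[4]=0
i=5: fresh scan; Z[5]=9 extend→box=[5,14)
i=6: min(r-i=8, Z[1]=3)=3; Z[6]=3
i=7: min(r-i=7, Z[2]=2)=2; Z[7]=2
i=8: min(r-i=6, Z[3]=1)=1; Z[8]=1
i=9: min(r-i=5, Z[4]=0)=0; Z[9]=0
i=10: min(r-i=4, Z[5]=9)=4; Z[10]=4
i=11: min(r-i=3, Z[6]=3)=3; Z[11]=4 extend→box=[11,15)
i=12: min(r-i=3, Z[1]=3)=3; Z[12]=5 extend→box=[12,17)
i=13: min(r-i=4, Z[1]=3)=3; Z[13]=3
i=14: min(r-i=3, Z[2]=2)=2; Z[14]=2
i=15: min(r-i=2, Z[3]=1)=1; Z[15]=1
i=16: min(r-i=1, Z[4]=0)=0; Z[16]=0
i=17: fresh scan; Z[17]=0
i=18: fresh scan; Z[18]=6 extend→box=[18,24)
i=19: min(r-i=5, Z[1]=3)=3; Z[19]=3
i=20: min(r-i=4, Z[2]=2)=2; Z[20]=2
i=21: min(r-i=3, Z[3]=1)=1; Z[21]=1
i=22: min(r-i=2, Z[4]=0)=0; Z[22]=0
i=23: min(r-i=1, Z[5]=9)=1; Z[23]=1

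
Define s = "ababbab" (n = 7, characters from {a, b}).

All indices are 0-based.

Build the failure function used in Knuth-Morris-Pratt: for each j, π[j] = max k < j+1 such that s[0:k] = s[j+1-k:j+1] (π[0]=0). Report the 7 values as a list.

π[0] = 0
j=1 s[j]='b': π[1]=0 (border '')
j=2 s[j]='a': π[2]=1 (border 'a')
j=3 s[j]='b': π[3]=2 (border 'ab')
j=4 s[j]='b': k: 2→0; π[4]=0 (border '')
j=5 s[j]='a': π[5]=1 (border 'a')
j=6 s[j]='b': π[6]=2 (border 'ab')

[0, 0, 1, 2, 0, 1, 2]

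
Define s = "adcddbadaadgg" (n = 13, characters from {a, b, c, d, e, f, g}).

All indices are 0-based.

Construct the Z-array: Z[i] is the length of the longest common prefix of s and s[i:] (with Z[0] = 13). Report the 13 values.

[13, 0, 0, 0, 0, 0, 2, 0, 1, 2, 0, 0, 0]

Z[0]=13
i=1: i≥r, start 0; Z[1]=0
i=2: i≥r, start 0; Z[2]=0
i=3: i≥r, start 0; Z[3]=0
i=4: i≥r, start 0; Z[4]=0
i=5: i≥r, start 0; Z[5]=0
i=6: i≥r, start 0; Z[6]=2 scan→box=[6,8)
i=7: min(r-i=1, Z[1]=0)=0; Z[7]=0
i=8: i≥r, start 0; Z[8]=1 scan→box=[8,9)
i=9: i≥r, start 0; Z[9]=2 scan→box=[9,11)
i=10: min(r-i=1, Z[1]=0)=0; Z[10]=0
i=11: i≥r, start 0; Z[11]=0
i=12: i≥r, start 0; Z[12]=0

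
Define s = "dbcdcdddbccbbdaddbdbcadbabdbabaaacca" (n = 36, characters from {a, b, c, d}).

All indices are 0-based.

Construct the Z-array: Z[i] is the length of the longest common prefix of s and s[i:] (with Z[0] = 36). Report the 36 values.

Z[0]=36
i=1: fresh scan; Z[1]=0
i=2: fresh scan; Z[2]=0
i=3: fresh scan; Z[3]=1 scan→box=[3,4)
i=4: fresh scan; Z[4]=0
i=5: fresh scan; Z[5]=1 scan→box=[5,6)
i=6: fresh scan; Z[6]=1 scan→box=[6,7)
i=7: fresh scan; Z[7]=3 scan→box=[7,10)
i=8: min(r-i=2, Z[1]=0)=0; Z[8]=0
i=9: min(r-i=1, Z[2]=0)=0; Z[9]=0
i=10: fresh scan; Z[10]=0
i=11: fresh scan; Z[11]=0
i=12: fresh scan; Z[12]=0
i=13: fresh scan; Z[13]=1 scan→box=[13,14)
i=14: fresh scan; Z[14]=0
i=15: fresh scan; Z[15]=1 scan→box=[15,16)
i=16: fresh scan; Z[16]=2 scan→box=[16,18)
i=17: min(r-i=1, Z[1]=0)=0; Z[17]=0
i=18: fresh scan; Z[18]=3 scan→box=[18,21)
i=19: min(r-i=2, Z[1]=0)=0; Z[19]=0
i=20: min(r-i=1, Z[2]=0)=0; Z[20]=0
i=21: fresh scan; Z[21]=0
i=22: fresh scan; Z[22]=2 scan→box=[22,24)
i=23: min(r-i=1, Z[1]=0)=0; Z[23]=0
i=24: fresh scan; Z[24]=0
i=25: fresh scan; Z[25]=0
i=26: fresh scan; Z[26]=2 scan→box=[26,28)
i=27: min(r-i=1, Z[1]=0)=0; Z[27]=0
i=28: fresh scan; Z[28]=0
i=29: fresh scan; Z[29]=0
i=30: fresh scan; Z[30]=0
i=31: fresh scan; Z[31]=0
i=32: fresh scan; Z[32]=0
i=33: fresh scan; Z[33]=0
i=34: fresh scan; Z[34]=0
i=35: fresh scan; Z[35]=0

[36, 0, 0, 1, 0, 1, 1, 3, 0, 0, 0, 0, 0, 1, 0, 1, 2, 0, 3, 0, 0, 0, 2, 0, 0, 0, 2, 0, 0, 0, 0, 0, 0, 0, 0, 0]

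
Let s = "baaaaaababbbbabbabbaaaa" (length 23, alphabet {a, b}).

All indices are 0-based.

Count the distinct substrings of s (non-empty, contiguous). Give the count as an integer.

211

rank→(start, suffix):
  0 → (22, 'a')
  1 → (21, 'aa')
  2 → (20, 'aaa')
  3 → (19, 'aaaa')
  4 → (1, 'aaaaaababbbbabbabbaaaa')
  5 → (2, 'aaaaababbbbabbabbaaaa')
  6 → (3, 'aaaababbbbabbabbaaaa')
  7 → (4, 'aaababbbbabbabbaaaa')
  8 → (5, 'aababbbbabbabbaaaa')
  9 → (6, 'ababbbbabbabbaaaa')
  10 → (16, 'abbaaaa')
  11 → (13, 'abbabbaaaa')
  12 → (8, 'abbbbabbabbaaaa')
  13 → (18, 'baaaa')
  14 → (0, 'baaaaaababbbbabbabbaaaa')
  15 → (15, 'babbaaaa')
  16 → (12, 'babbabbaaaa')
  17 → (7, 'babbbbabbabbaaaa')
  18 → (17, 'bbaaaa')
  19 → (14, 'bbabbaaaa')
  20 → (11, 'bbabbabbaaaa')
  21 → (10, 'bbbabbabbaaaa')
  22 → (9, 'bbbbabbabbaaaa')

SA = [22, 21, 20, 19, 1, 2, 3, 4, 5, 6, 16, 13, 8, 18, 0, 15, 12, 7, 17, 14, 11, 10, 9]
rank  pair      lcp
   1  s[22:],s[21:]  1  'a'
   2  s[21:],s[20:]  2  'aa'
   3  s[20:],s[19:]  3  'aaa'
   4  s[19:],s[1:]  4  'aaaa'
   5  s[1:],s[2:]  5  'aaaaa'
   6  s[2:],s[3:]  4  'aaaa'
   7  s[3:],s[4:]  3  'aaa'
   8  s[4:],s[5:]  2  'aa'
   9  s[5:],s[6:]  1  'a'
  10  s[6:],s[16:]  2  'ab'
  11  s[16:],s[13:]  4  'abba'
  12  s[13:],s[8:]  3  'abb'
  13  s[8:],s[18:]  0  ''
  14  s[18:],s[0:]  5  'baaaa'
  15  s[0:],s[15:]  2  'ba'
  16  s[15:],s[12:]  5  'babba'
  17  s[12:],s[7:]  4  'babb'
  18  s[7:],s[17:]  1  'b'
  19  s[17:],s[14:]  3  'bba'
  20  s[14:],s[11:]  6  'bbabba'
  21  s[11:],s[10:]  2  'bb'
  22  s[10:],s[9:]  3  'bbb'

n(n+1)/2 = 23·24/2 = 276
Σ LCP = 0 + 1 + 2 + 3 + 4 + 5 + 4 + 3 + 2 + 1 + 2 + 4 + 3 + 0 + 5 + 2 + 5 + 4 + 1 + 3 + 6 + 2 + 3 = 65
distinct = 276 − 65 = 211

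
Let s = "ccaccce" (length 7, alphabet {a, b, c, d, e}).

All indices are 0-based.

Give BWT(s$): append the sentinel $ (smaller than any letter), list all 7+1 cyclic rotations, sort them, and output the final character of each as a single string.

rank  rotation  last
    0  $ccaccce  e
    1  accce$cc  c
    2  caccce$c  c
    3  ccaccce$  $
    4  ccce$cca  a
    5  cce$ccac  c
    6  ce$ccacc  c
    7  e$ccaccc  c

ecc$accc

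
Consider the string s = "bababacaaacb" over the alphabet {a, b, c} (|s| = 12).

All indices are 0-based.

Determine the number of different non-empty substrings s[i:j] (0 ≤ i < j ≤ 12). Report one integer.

sorted suffixes:
  #0 SA[0]=7  'aaacb'
  #1 SA[1]=8  'aacb'
  #2 SA[2]=1  'ababacaaacb'
  #3 SA[3]=3  'abacaaacb'
  #4 SA[4]=5  'acaaacb'
  #5 SA[5]=9  'acb'
  #6 SA[6]=11  'b'
  #7 SA[7]=0  'bababacaaacb'
  #8 SA[8]=2  'babacaaacb'
  #9 SA[9]=4  'bacaaacb'
  #10 SA[10]=6  'caaacb'
  #11 SA[11]=10  'cb'

SA = [7, 8, 1, 3, 5, 9, 11, 0, 2, 4, 6, 10]
[i] adj suffixes → lcp
  [1] 7/8 → 2 ('aa')
  [2] 8/1 → 1 ('a')
  [3] 1/3 → 3 ('aba')
  [4] 3/5 → 1 ('a')
  [5] 5/9 → 2 ('ac')
  [6] 9/11 → 0 ('')
  [7] 11/0 → 1 ('b')
  [8] 0/2 → 4 ('baba')
  [9] 2/4 → 2 ('ba')
  [10] 4/6 → 0 ('')
  [11] 6/10 → 1 ('c')

n(n+1)/2 = 12·13/2 = 78
Σ LCP = 0 + 2 + 1 + 3 + 1 + 2 + 0 + 1 + 4 + 2 + 0 + 1 = 17
distinct = 78 − 17 = 61

61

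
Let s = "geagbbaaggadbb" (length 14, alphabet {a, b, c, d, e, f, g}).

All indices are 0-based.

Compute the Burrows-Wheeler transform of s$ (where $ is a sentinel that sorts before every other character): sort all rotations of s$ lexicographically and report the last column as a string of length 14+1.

rank  rotation         last
    0  $geagbbaaggadbb  b
    1  aaggadbb$geagbb  b
    2  adbb$geagbbaagg  g
    3  agbbaaggadbb$ge  e
    4  aggadbb$geagbba  a
    5  b$geagbbaaggadb  b
    6  baaggadbb$geagb  b
    7  bb$geagbbaaggad  d
    8  bbaaggadbb$geag  g
    9  dbb$geagbbaagga  a
   10  eagbbaaggadbb$g  g
   11  gadbb$geagbbaag  g
   12  gbbaaggadbb$gea  a
   13  geagbbaaggadbb$  $
   14  ggadbb$geagbbaa  a

bbgeabbdgagga$a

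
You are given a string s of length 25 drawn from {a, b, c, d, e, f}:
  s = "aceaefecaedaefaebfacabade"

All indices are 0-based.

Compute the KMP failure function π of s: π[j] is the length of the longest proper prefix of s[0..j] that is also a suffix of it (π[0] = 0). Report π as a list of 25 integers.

π[0] = 0
j=1 s[j]='c': π[1]=0 (border '')
j=2 s[j]='e': π[2]=0 (border '')
j=3 s[j]='a': π[3]=1 (border 'a')
j=4 s[j]='e': k: 1→0; π[4]=0 (border '')
j=5 s[j]='f': π[5]=0 (border '')
j=6 s[j]='e': π[6]=0 (border '')
j=7 s[j]='c': π[7]=0 (border '')
j=8 s[j]='a': π[8]=1 (border 'a')
j=9 s[j]='e': k: 1→0; π[9]=0 (border '')
j=10 s[j]='d': π[10]=0 (border '')
j=11 s[j]='a': π[11]=1 (border 'a')
j=12 s[j]='e': k: 1→0; π[12]=0 (border '')
j=13 s[j]='f': π[13]=0 (border '')
j=14 s[j]='a': π[14]=1 (border 'a')
j=15 s[j]='e': k: 1→0; π[15]=0 (border '')
j=16 s[j]='b': π[16]=0 (border '')
j=17 s[j]='f': π[17]=0 (border '')
j=18 s[j]='a': π[18]=1 (border 'a')
j=19 s[j]='c': π[19]=2 (border 'ac')
j=20 s[j]='a': k: 2→0; π[20]=1 (border 'a')
j=21 s[j]='b': k: 1→0; π[21]=0 (border '')
j=22 s[j]='a': π[22]=1 (border 'a')
j=23 s[j]='d': k: 1→0; π[23]=0 (border '')
j=24 s[j]='e': π[24]=0 (border '')

[0, 0, 0, 1, 0, 0, 0, 0, 1, 0, 0, 1, 0, 0, 1, 0, 0, 0, 1, 2, 1, 0, 1, 0, 0]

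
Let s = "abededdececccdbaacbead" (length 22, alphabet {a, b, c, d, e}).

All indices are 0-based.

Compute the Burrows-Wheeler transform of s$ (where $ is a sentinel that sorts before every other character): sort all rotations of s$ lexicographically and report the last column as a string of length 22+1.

db$aedcaaecceacedebcddb

rank  rotation                 last
    0  $abededdececccdbaacbead  d
    1  aacbead$abededdececccdb  b
    2  abededdececccdbaacbead$  $
    3  acbead$abededdececccdba  a
    4  ad$abededdececccdbaacbe  e
    5  baacbead$abededdececccd  d
    6  bead$abededdececccdbaac  c
    7  bededdececccdbaacbead$a  a
    8  cbead$abededdececccdbaa  a
    9  cccdbaacbead$abededdece  e
   10  ccdbaacbead$abededdecec  c
   11  cdbaacbead$abededdececc  c
   12  cecccdbaacbead$abededde  e
   13  d$abededdececccdbaacbea  a
   14  dbaacbead$abededdececcc  c
   15  ddececccdbaacbead$abede  e
   16  dececccdbaacbead$abeded  d
   17  deddececccdbaacbead$abe  e
   18  ead$abededdececccdbaacb  b
   19  ecccdbaacbead$abededdec  c
   20  ececccdbaacbead$abededd  d
   21  eddececccdbaacbead$abed  d
   22  ededdececccdbaacbead$ab  b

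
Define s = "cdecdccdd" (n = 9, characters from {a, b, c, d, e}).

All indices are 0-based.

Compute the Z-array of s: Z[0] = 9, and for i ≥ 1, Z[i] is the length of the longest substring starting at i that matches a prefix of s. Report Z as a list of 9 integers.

Z[0]=9
i=1: fresh scan; Z[1]=0
i=2: fresh scan; Z[2]=0
i=3: fresh scan; Z[3]=2 grow→box=[3,5)
i=4: min(r-i=1, Z[1]=0)=0; Z[4]=0
i=5: fresh scan; Z[5]=1 grow→box=[5,6)
i=6: fresh scan; Z[6]=2 grow→box=[6,8)
i=7: min(r-i=1, Z[1]=0)=0; Z[7]=0
i=8: fresh scan; Z[8]=0

[9, 0, 0, 2, 0, 1, 2, 0, 0]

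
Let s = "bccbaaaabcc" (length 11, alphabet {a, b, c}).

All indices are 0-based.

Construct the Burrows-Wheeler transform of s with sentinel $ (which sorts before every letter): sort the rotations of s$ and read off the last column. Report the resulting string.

rank  rotation      last
    0  $bccbaaaabcc  c
    1  aaaabcc$bccb  b
    2  aaabcc$bccba  a
    3  aabcc$bccbaa  a
    4  abcc$bccbaaa  a
    5  baaaabcc$bcc  c
    6  bcc$bccbaaaa  a
    7  bccbaaaabcc$  $
    8  c$bccbaaaabc  c
    9  cbaaaabcc$bc  c
   10  cc$bccbaaaab  b
   11  ccbaaaabcc$b  b

cbaaaca$ccbb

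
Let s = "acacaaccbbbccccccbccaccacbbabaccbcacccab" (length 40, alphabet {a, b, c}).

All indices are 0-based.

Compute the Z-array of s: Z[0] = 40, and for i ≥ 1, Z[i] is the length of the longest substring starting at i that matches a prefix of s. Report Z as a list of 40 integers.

Z[0]=40
i=1: fresh scan; Z[1]=0
i=2: fresh scan; Z[2]=3 scan→box=[2,5)
i=3: min(r-i=2, Z[1]=0)=0; Z[3]=0
i=4: min(r-i=1, Z[2]=3)=1; Z[4]=1
i=5: fresh scan; Z[5]=2 scan→box=[5,7)
i=6: min(r-i=1, Z[1]=0)=0; Z[6]=0
i=7: fresh scan; Z[7]=0
i=8: fresh scan; Z[8]=0
i=9: fresh scan; Z[9]=0
i=10: fresh scan; Z[10]=0
i=11: fresh scan; Z[11]=0
i=12: fresh scan; Z[12]=0
i=13: fresh scan; Z[13]=0
i=14: fresh scan; Z[14]=0
i=15: fresh scan; Z[15]=0
i=16: fresh scan; Z[16]=0
i=17: fresh scan; Z[17]=0
i=18: fresh scan; Z[18]=0
i=19: fresh scan; Z[19]=0
i=20: fresh scan; Z[20]=2 scan→box=[20,22)
i=21: min(r-i=1, Z[1]=0)=0; Z[21]=0
i=22: fresh scan; Z[22]=0
i=23: fresh scan; Z[23]=2 scan→box=[23,25)
i=24: min(r-i=1, Z[1]=0)=0; Z[24]=0
i=25: fresh scan; Z[25]=0
i=26: fresh scan; Z[26]=0
i=27: fresh scan; Z[27]=1 scan→box=[27,28)
i=28: fresh scan; Z[28]=0
i=29: fresh scan; Z[29]=2 scan→box=[29,31)
i=30: min(r-i=1, Z[1]=0)=0; Z[30]=0
i=31: fresh scan; Z[31]=0
i=32: fresh scan; Z[32]=0
i=33: fresh scan; Z[33]=0
i=34: fresh scan; Z[34]=2 scan→box=[34,36)
i=35: min(r-i=1, Z[1]=0)=0; Z[35]=0
i=36: fresh scan; Z[36]=0
i=37: fresh scan; Z[37]=0
i=38: fresh scan; Z[38]=1 scan→box=[38,39)
i=39: fresh scan; Z[39]=0

[40, 0, 3, 0, 1, 2, 0, 0, 0, 0, 0, 0, 0, 0, 0, 0, 0, 0, 0, 0, 2, 0, 0, 2, 0, 0, 0, 1, 0, 2, 0, 0, 0, 0, 2, 0, 0, 0, 1, 0]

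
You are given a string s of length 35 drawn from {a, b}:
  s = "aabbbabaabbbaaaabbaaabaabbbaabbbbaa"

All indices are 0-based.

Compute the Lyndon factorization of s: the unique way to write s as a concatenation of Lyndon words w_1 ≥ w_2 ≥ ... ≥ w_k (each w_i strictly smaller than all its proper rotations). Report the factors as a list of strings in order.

emit factor 1: 'aabbbab' (i=0, period=7)
emit factor 2: 'aabbb' (i=7, period=5)
emit factor 3: 'aaaabbaaabaabbbaabbbb' (i=12, period=21)
emit factor 4: 'a' (i=33, period=1)
emit factor 5: 'a' (i=34, period=1)

["aabbbab", "aabbb", "aaaabbaaabaabbbaabbbb", "a", "a"]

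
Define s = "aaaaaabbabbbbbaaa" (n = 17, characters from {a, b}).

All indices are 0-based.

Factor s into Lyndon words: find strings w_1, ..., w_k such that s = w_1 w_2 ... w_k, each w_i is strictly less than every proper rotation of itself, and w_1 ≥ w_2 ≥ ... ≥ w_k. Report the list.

["aaaaaabbabbbbb", "a", "a", "a"]

emit factor 1: 'aaaaaabbabbbbb' (i=0, period=14)
emit factor 2: 'a' (i=14, period=1)
emit factor 3: 'a' (i=15, period=1)
emit factor 4: 'a' (i=16, period=1)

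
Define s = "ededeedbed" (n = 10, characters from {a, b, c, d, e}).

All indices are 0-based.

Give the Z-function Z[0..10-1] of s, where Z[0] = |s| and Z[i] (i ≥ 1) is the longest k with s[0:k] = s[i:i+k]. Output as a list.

Z[0]=10
i=1: fresh scan; Z[1]=0
i=2: fresh scan; Z[2]=3 scan→box=[2,5)
i=3: min(r-i=2, Z[1]=0)=0; Z[3]=0
i=4: min(r-i=1, Z[2]=3)=1; Z[4]=1
i=5: fresh scan; Z[5]=2 scan→box=[5,7)
i=6: min(r-i=1, Z[1]=0)=0; Z[6]=0
i=7: fresh scan; Z[7]=0
i=8: fresh scan; Z[8]=2 scan→box=[8,10)
i=9: min(r-i=1, Z[1]=0)=0; Z[9]=0

[10, 0, 3, 0, 1, 2, 0, 0, 2, 0]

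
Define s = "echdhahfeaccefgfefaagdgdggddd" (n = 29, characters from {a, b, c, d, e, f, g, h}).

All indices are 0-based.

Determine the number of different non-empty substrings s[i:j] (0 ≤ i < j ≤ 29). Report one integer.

406

rank→(start, suffix):
  0 → (18, 'aagdgdggddd')
  1 → (9, 'accefgfefaagdgdggddd')
  2 → (19, 'agdgdggddd')
  3 → (5, 'ahfeaccefgfefaagdgdggddd')
  4 → (10, 'ccefgfefaagdgdggddd')
  5 → (11, 'cefgfefaagdgdggddd')
  6 → (1, 'chdhahfeaccefgfefaagdgdggddd')
  7 → (28, 'd')
  8 → (27, 'dd')
  9 → (26, 'ddd')
  10 → (21, 'dgdggddd')
  11 → (23, 'dggddd')
  12 → (3, 'dhahfeaccefgfefaagdgdggddd')
  13 → (8, 'eaccefgfefaagdgdggddd')
  14 → (0, 'echdhahfeaccefgfefaagdgdggddd')
  15 → (16, 'efaagdgdggddd')
  16 → (12, 'efgfefaagdgdggddd')
  17 → (17, 'faagdgdggddd')
  18 → (7, 'feaccefgfefaagdgdggddd')
  19 → (15, 'fefaagdgdggddd')
  20 → (13, 'fgfefaagdgdggddd')
  21 → (25, 'gddd')
  22 → (20, 'gdgdggddd')
  23 → (22, 'gdggddd')
  24 → (14, 'gfefaagdgdggddd')
  25 → (24, 'ggddd')
  26 → (4, 'hahfeaccefgfefaagdgdggddd')
  27 → (2, 'hdhahfeaccefgfefaagdgdggddd')
  28 → (6, 'hfeaccefgfefaagdgdggddd')

SA = [18, 9, 19, 5, 10, 11, 1, 28, 27, 26, 21, 23, 3, 8, 0, 16, 12, 17, 7, 15, 13, 25, 20, 22, 14, 24, 4, 2, 6]
i: (SA[i-1],SA[i]) lcp shared
  1: (18,9) 1 'a'
  2: (9,19) 1 'a'
  3: (19,5) 1 'a'
  4: (5,10) 0 ''
  5: (10,11) 1 'c'
  6: (11,1) 1 'c'
  7: (1,28) 0 ''
  8: (28,27) 1 'd'
  9: (27,26) 2 'dd'
  10: (26,21) 1 'd'
  11: (21,23) 2 'dg'
  12: (23,3) 1 'd'
  13: (3,8) 0 ''
  14: (8,0) 1 'e'
  15: (0,16) 1 'e'
  16: (16,12) 2 'ef'
  17: (12,17) 0 ''
  18: (17,7) 1 'f'
  19: (7,15) 2 'fe'
  20: (15,13) 1 'f'
  21: (13,25) 0 ''
  22: (25,20) 2 'gd'
  23: (20,22) 3 'gdg'
  24: (22,14) 1 'g'
  25: (14,24) 1 'g'
  26: (24,4) 0 ''
  27: (4,2) 1 'h'
  28: (2,6) 1 'h'

n(n+1)/2 = 29·30/2 = 435
Σ LCP = 0 + 1 + 1 + 1 + 0 + 1 + 1 + 0 + 1 + 2 + 1 + 2 + 1 + 0 + 1 + 1 + 2 + 0 + 1 + 2 + 1 + 0 + 2 + 3 + 1 + 1 + 0 + 1 + 1 = 29
distinct = 435 − 29 = 406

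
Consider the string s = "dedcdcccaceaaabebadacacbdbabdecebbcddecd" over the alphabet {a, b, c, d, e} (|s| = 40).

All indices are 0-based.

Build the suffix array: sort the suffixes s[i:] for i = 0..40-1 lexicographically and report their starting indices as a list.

sorted suffixes:
  #0 SA[0]=11  'aaabebadacacbdbabdecebbcddecd'
  #1 SA[1]=12  'aabebadacacbdbabdecebbcddecd'
  #2 SA[2]=26  'abdecebbcddecd'
  #3 SA[3]=13  'abebadacacbdbabdecebbcddecd'
  #4 SA[4]=19  'acacbdbabdecebbcddecd'
  #5 SA[5]=21  'acbdbabdecebbcddecd'
  #6 SA[6]=8  'aceaaabebadacacbdbabdecebbcddecd'
  #7 SA[7]=17  'adacacbdbabdecebbcddecd'
  #8 SA[8]=25  'babdecebbcddecd'
  #9 SA[9]=16  'badacacbdbabdecebbcddecd'
  #10 SA[10]=32  'bbcddecd'
  #11 SA[11]=33  'bcddecd'
  #12 SA[12]=23  'bdbabdecebbcddecd'
  #13 SA[13]=27  'bdecebbcddecd'
  #14 SA[14]=14  'bebadacacbdbabdecebbcddecd'
  #15 SA[15]=20  'cacbdbabdecebbcddecd'
  #16 SA[16]=7  'caceaaabebadacacbdbabdecebbcddecd'
  #17 SA[17]=22  'cbdbabdecebbcddecd'
  #18 SA[18]=6  'ccaceaaabebadacacbdbabdecebbcddecd'
  #19 SA[19]=5  'cccaceaaabebadacacbdbabdecebbcddecd'
  #20 SA[20]=38  'cd'
  #21 SA[21]=3  'cdcccaceaaabebadacacbdbabdecebbcddecd'
  #22 SA[22]=34  'cddecd'
  #23 SA[23]=9  'ceaaabebadacacbdbabdecebbcddecd'
  #24 SA[24]=30  'cebbcddecd'
  #25 SA[25]=39  'd'
  #26 SA[26]=18  'dacacbdbabdecebbcddecd'
  #27 SA[27]=24  'dbabdecebbcddecd'
  #28 SA[28]=4  'dcccaceaaabebadacacbdbabdecebbcddecd'
  #29 SA[29]=2  'dcdcccaceaaabebadacacbdbabdecebbcddecd'
  #30 SA[30]=35  'ddecd'
  #31 SA[31]=36  'decd'
  #32 SA[32]=28  'decebbcddecd'
  #33 SA[33]=0  'dedcdcccaceaaabebadacacbdbabdecebbcddecd'
  #34 SA[34]=10  'eaaabebadacacbdbabdecebbcddecd'
  #35 SA[35]=15  'ebadacacbdbabdecebbcddecd'
  #36 SA[36]=31  'ebbcddecd'
  #37 SA[37]=37  'ecd'
  #38 SA[38]=29  'ecebbcddecd'
  #39 SA[39]=1  'edcdcccaceaaabebadacacbdbabdecebbcddecd'

[11, 12, 26, 13, 19, 21, 8, 17, 25, 16, 32, 33, 23, 27, 14, 20, 7, 22, 6, 5, 38, 3, 34, 9, 30, 39, 18, 24, 4, 2, 35, 36, 28, 0, 10, 15, 31, 37, 29, 1]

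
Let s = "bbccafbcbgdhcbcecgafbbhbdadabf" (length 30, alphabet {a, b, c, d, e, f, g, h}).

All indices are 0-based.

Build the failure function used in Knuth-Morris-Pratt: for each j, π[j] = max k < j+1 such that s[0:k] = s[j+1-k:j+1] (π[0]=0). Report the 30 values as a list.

[0, 1, 0, 0, 0, 0, 1, 0, 1, 0, 0, 0, 0, 1, 0, 0, 0, 0, 0, 0, 1, 2, 0, 1, 0, 0, 0, 0, 1, 0]

π[0] = 0
j=1 s[j]='b': π[1]=1 (border 'b')
j=2 s[j]='c': k: 1→0; π[2]=0 (border '')
j=3 s[j]='c': π[3]=0 (border '')
j=4 s[j]='a': π[4]=0 (border '')
j=5 s[j]='f': π[5]=0 (border '')
j=6 s[j]='b': π[6]=1 (border 'b')
j=7 s[j]='c': k: 1→0; π[7]=0 (border '')
j=8 s[j]='b': π[8]=1 (border 'b')
j=9 s[j]='g': k: 1→0; π[9]=0 (border '')
j=10 s[j]='d': π[10]=0 (border '')
j=11 s[j]='h': π[11]=0 (border '')
j=12 s[j]='c': π[12]=0 (border '')
j=13 s[j]='b': π[13]=1 (border 'b')
j=14 s[j]='c': k: 1→0; π[14]=0 (border '')
j=15 s[j]='e': π[15]=0 (border '')
j=16 s[j]='c': π[16]=0 (border '')
j=17 s[j]='g': π[17]=0 (border '')
j=18 s[j]='a': π[18]=0 (border '')
j=19 s[j]='f': π[19]=0 (border '')
j=20 s[j]='b': π[20]=1 (border 'b')
j=21 s[j]='b': π[21]=2 (border 'bb')
j=22 s[j]='h': k: 2→1→0; π[22]=0 (border '')
j=23 s[j]='b': π[23]=1 (border 'b')
j=24 s[j]='d': k: 1→0; π[24]=0 (border '')
j=25 s[j]='a': π[25]=0 (border '')
j=26 s[j]='d': π[26]=0 (border '')
j=27 s[j]='a': π[27]=0 (border '')
j=28 s[j]='b': π[28]=1 (border 'b')
j=29 s[j]='f': k: 1→0; π[29]=0 (border '')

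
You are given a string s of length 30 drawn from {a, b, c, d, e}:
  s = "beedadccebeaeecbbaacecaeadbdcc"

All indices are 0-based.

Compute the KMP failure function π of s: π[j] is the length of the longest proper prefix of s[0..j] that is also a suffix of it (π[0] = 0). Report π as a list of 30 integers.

[0, 0, 0, 0, 0, 0, 0, 0, 0, 1, 2, 0, 0, 0, 0, 1, 1, 0, 0, 0, 0, 0, 0, 0, 0, 0, 1, 0, 0, 0]

π[0] = 0
j=1 s[j]='e': π[1]=0 (border '')
j=2 s[j]='e': π[2]=0 (border '')
j=3 s[j]='d': π[3]=0 (border '')
j=4 s[j]='a': π[4]=0 (border '')
j=5 s[j]='d': π[5]=0 (border '')
j=6 s[j]='c': π[6]=0 (border '')
j=7 s[j]='c': π[7]=0 (border '')
j=8 s[j]='e': π[8]=0 (border '')
j=9 s[j]='b': π[9]=1 (border 'b')
j=10 s[j]='e': π[10]=2 (border 'be')
j=11 s[j]='a': k: 2→0; π[11]=0 (border '')
j=12 s[j]='e': π[12]=0 (border '')
j=13 s[j]='e': π[13]=0 (border '')
j=14 s[j]='c': π[14]=0 (border '')
j=15 s[j]='b': π[15]=1 (border 'b')
j=16 s[j]='b': k: 1→0; π[16]=1 (border 'b')
j=17 s[j]='a': k: 1→0; π[17]=0 (border '')
j=18 s[j]='a': π[18]=0 (border '')
j=19 s[j]='c': π[19]=0 (border '')
j=20 s[j]='e': π[20]=0 (border '')
j=21 s[j]='c': π[21]=0 (border '')
j=22 s[j]='a': π[22]=0 (border '')
j=23 s[j]='e': π[23]=0 (border '')
j=24 s[j]='a': π[24]=0 (border '')
j=25 s[j]='d': π[25]=0 (border '')
j=26 s[j]='b': π[26]=1 (border 'b')
j=27 s[j]='d': k: 1→0; π[27]=0 (border '')
j=28 s[j]='c': π[28]=0 (border '')
j=29 s[j]='c': π[29]=0 (border '')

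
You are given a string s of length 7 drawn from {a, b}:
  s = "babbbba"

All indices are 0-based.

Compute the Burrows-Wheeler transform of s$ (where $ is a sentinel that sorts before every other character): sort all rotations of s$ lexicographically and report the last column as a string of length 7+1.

abbb$bba

rank  rotation  last
    0  $babbbba  a
    1  a$babbbb  b
    2  abbbba$b  b
    3  ba$babbb  b
    4  babbbba$  $
    5  bba$babb  b
    6  bbba$bab  b
    7  bbbba$ba  a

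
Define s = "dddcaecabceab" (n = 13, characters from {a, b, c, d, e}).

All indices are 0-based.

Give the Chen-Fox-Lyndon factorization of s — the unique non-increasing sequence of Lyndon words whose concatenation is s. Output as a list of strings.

emit factor 1: 'd' (i=0, period=1)
emit factor 2: 'd' (i=1, period=1)
emit factor 3: 'd' (i=2, period=1)
emit factor 4: 'c' (i=3, period=1)
emit factor 5: 'aec' (i=4, period=3)
emit factor 6: 'abce' (i=7, period=4)
emit factor 7: 'ab' (i=11, period=2)

["d", "d", "d", "c", "aec", "abce", "ab"]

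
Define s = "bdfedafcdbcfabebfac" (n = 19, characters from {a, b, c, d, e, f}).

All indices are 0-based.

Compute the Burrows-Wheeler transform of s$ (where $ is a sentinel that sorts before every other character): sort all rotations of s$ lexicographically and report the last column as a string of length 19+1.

rank  rotation              last
    0  $bdfedafcdbcfabebfac  c
    1  abebfac$bdfedafcdbcf  f
    2  ac$bdfedafcdbcfabebf  f
    3  afcdbcfabebfac$bdfed  d
    4  bcfabebfac$bdfedafcd  d
    5  bdfedafcdbcfabebfac$  $
    6  bebfac$bdfedafcdbcfa  a
    7  bfac$bdfedafcdbcfabe  e
    8  c$bdfedafcdbcfabebfa  a
    9  cdbcfabebfac$bdfedaf  f
   10  cfabebfac$bdfedafcdb  b
   11  dafcdbcfabebfac$bdfe  e
   12  dbcfabebfac$bdfedafc  c
   13  dfedafcdbcfabebfac$b  b
   14  ebfac$bdfedafcdbcfab  b
   15  edafcdbcfabebfac$bdf  f
   16  fabebfac$bdfedafcdbc  c
   17  fac$bdfedafcdbcfabeb  b
   18  fcdbcfabebfac$bdfeda  a
   19  fedafcdbcfabebfac$bd  d

cffdd$aeafbecbbfcbad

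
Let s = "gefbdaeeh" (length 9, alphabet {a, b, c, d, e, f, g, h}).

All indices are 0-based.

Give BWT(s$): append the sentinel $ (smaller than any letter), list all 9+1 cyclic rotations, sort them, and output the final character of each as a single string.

hdfbagee$e

rank  rotation    last
    0  $gefbdaeeh  h
    1  aeeh$gefbd  d
    2  bdaeeh$gef  f
    3  daeeh$gefb  b
    4  eeh$gefbda  a
    5  efbdaeeh$g  g
    6  eh$gefbdae  e
    7  fbdaeeh$ge  e
    8  gefbdaeeh$  $
    9  h$gefbdaee  e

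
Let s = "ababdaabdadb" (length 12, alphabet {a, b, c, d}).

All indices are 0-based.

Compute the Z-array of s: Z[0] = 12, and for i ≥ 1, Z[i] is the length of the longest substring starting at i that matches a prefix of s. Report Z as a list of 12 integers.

[12, 0, 2, 0, 0, 1, 2, 0, 0, 1, 0, 0]

Z[0]=12
i=1: i≥r, start 0; Z[1]=0
i=2: i≥r, start 0; Z[2]=2 grow→box=[2,4)
i=3: min(r-i=1, Z[1]=0)=0; Z[3]=0
i=4: i≥r, start 0; Z[4]=0
i=5: i≥r, start 0; Z[5]=1 grow→box=[5,6)
i=6: i≥r, start 0; Z[6]=2 grow→box=[6,8)
i=7: min(r-i=1, Z[1]=0)=0; Z[7]=0
i=8: i≥r, start 0; Z[8]=0
i=9: i≥r, start 0; Z[9]=1 grow→box=[9,10)
i=10: i≥r, start 0; Z[10]=0
i=11: i≥r, start 0; Z[11]=0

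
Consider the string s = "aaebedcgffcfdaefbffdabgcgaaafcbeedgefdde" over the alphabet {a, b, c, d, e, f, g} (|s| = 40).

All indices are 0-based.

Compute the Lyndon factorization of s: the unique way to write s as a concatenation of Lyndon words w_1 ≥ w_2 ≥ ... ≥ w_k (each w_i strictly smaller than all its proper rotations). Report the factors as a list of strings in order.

emit factor 1: 'aaebedcgffcfdaefbffdabgcg' (i=0, period=25)
emit factor 2: 'aaafcbeedgefdde' (i=25, period=15)

["aaebedcgffcfdaefbffdabgcg", "aaafcbeedgefdde"]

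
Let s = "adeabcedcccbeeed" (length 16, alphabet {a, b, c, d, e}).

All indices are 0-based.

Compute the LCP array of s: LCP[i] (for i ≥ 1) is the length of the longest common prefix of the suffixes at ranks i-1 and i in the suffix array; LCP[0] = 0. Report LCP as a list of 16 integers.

sorted suffixes:
  #0 SA[0]=3  'abcedcccbeeed'
  #1 SA[1]=0  'adeabcedcccbeeed'
  #2 SA[2]=4  'bcedcccbeeed'
  #3 SA[3]=11  'beeed'
  #4 SA[4]=10  'cbeeed'
  #5 SA[5]=9  'ccbeeed'
  #6 SA[6]=8  'cccbeeed'
  #7 SA[7]=5  'cedcccbeeed'
  #8 SA[8]=15  'd'
  #9 SA[9]=7  'dcccbeeed'
  #10 SA[10]=1  'deabcedcccbeeed'
  #11 SA[11]=2  'eabcedcccbeeed'
  #12 SA[12]=14  'ed'
  #13 SA[13]=6  'edcccbeeed'
  #14 SA[14]=13  'eed'
  #15 SA[15]=12  'eeed'

SA = [3, 0, 4, 11, 10, 9, 8, 5, 15, 7, 1, 2, 14, 6, 13, 12]
i: (SA[i-1],SA[i]) lcp shared
  1: (3,0) 1 'a'
  2: (0,4) 0 ''
  3: (4,11) 1 'b'
  4: (11,10) 0 ''
  5: (10,9) 1 'c'
  6: (9,8) 2 'cc'
  7: (8,5) 1 'c'
  8: (5,15) 0 ''
  9: (15,7) 1 'd'
  10: (7,1) 1 'd'
  11: (1,2) 0 ''
  12: (2,14) 1 'e'
  13: (14,6) 2 'ed'
  14: (6,13) 1 'e'
  15: (13,12) 2 'ee'

[0, 1, 0, 1, 0, 1, 2, 1, 0, 1, 1, 0, 1, 2, 1, 2]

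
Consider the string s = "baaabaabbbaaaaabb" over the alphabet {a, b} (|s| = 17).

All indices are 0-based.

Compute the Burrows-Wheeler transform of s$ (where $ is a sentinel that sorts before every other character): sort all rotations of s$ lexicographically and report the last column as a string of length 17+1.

bbabaaabaaabb$aaba

rank  rotation            last
    0  $baaabaabbbaaaaabb  b
    1  aaaaabb$baaabaabbb  b
    2  aaaabb$baaabaabbba  a
    3  aaabaabbbaaaaabb$b  b
    4  aaabb$baaabaabbbaa  a
    5  aabaabbbaaaaabb$ba  a
    6  aabb$baaabaabbbaaa  a
    7  aabbbaaaaabb$baaab  b
    8  abaabbbaaaaabb$baa  a
    9  abb$baaabaabbbaaaa  a
   10  abbbaaaaabb$baaaba  a
   11  b$baaabaabbbaaaaab  b
   12  baaaaabb$baaabaabb  b
   13  baaabaabbbaaaaabb$  $
   14  baabbbaaaaabb$baaa  a
   15  bb$baaabaabbbaaaaa  a
   16  bbaaaaabb$baaabaab  b
   17  bbbaaaaabb$baaabaa  a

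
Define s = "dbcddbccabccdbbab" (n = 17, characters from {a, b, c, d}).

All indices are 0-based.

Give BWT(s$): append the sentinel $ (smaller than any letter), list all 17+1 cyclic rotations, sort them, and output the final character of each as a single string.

bbcabddadcbbcbcd$c

rank  rotation            last
    0  $dbcddbccabccdbbab  b
    1  ab$dbcddbccabccdbb  b
    2  abccdbbab$dbcddbcc  c
    3  b$dbcddbccabccdbba  a
    4  bab$dbcddbccabccdb  b
    5  bbab$dbcddbccabccd  d
    6  bccabccdbbab$dbcdd  d
    7  bccdbbab$dbcddbcca  a
    8  bcddbccabccdbbab$d  d
    9  cabccdbbab$dbcddbc  c
   10  ccabccdbbab$dbcddb  b
   11  ccdbbab$dbcddbccab  b
   12  cdbbab$dbcddbccabc  c
   13  cddbccabccdbbab$db  b
   14  dbbab$dbcddbccabcc  c
   15  dbccabccdbbab$dbcd  d
   16  dbcddbccabccdbbab$  $
   17  ddbccabccdbbab$dbc  c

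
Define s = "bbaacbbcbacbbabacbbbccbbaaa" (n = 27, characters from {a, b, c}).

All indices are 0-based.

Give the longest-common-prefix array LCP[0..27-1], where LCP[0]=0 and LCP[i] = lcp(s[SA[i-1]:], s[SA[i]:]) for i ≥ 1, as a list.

[0, 1, 2, 2, 1, 1, 4, 4, 0, 3, 2, 2, 5, 1, 4, 3, 2, 2, 3, 1, 2, 0, 2, 4, 3, 3, 1]

rank→(start, suffix):
  0 → (26, 'a')
  1 → (25, 'aa')
  2 → (24, 'aaa')
  3 → (2, 'aacbbcbacbbabacbbbccbbaaa')
  4 → (13, 'abacbbbccbbaaa')
  5 → (9, 'acbbabacbbbccbbaaa')
  6 → (15, 'acbbbccbbaaa')
  7 → (3, 'acbbcbacbbabacbbbccbbaaa')
  8 → (23, 'baaa')
  9 → (1, 'baacbbcbacbbabacbbbccbbaaa')
  10 → (12, 'babacbbbccbbaaa')
  11 → (8, 'bacbbabacbbbccbbaaa')
  12 → (14, 'bacbbbccbbaaa')
  13 → (22, 'bbaaa')
  14 → (0, 'bbaacbbcbacbbabacbbbccbbaaa')
  15 → (11, 'bbabacbbbccbbaaa')
  16 → (17, 'bbbccbbaaa')
  17 → (5, 'bbcbacbbabacbbbccbbaaa')
  18 → (18, 'bbccbbaaa')
  19 → (6, 'bcbacbbabacbbbccbbaaa')
  20 → (19, 'bccbbaaa')
  21 → (7, 'cbacbbabacbbbccbbaaa')
  22 → (21, 'cbbaaa')
  23 → (10, 'cbbabacbbbccbbaaa')
  24 → (16, 'cbbbccbbaaa')
  25 → (4, 'cbbcbacbbabacbbbccbbaaa')
  26 → (20, 'ccbbaaa')

SA = [26, 25, 24, 2, 13, 9, 15, 3, 23, 1, 12, 8, 14, 22, 0, 11, 17, 5, 18, 6, 19, 7, 21, 10, 16, 4, 20]
i: (SA[i-1],SA[i]) lcp shared
  1: (26,25) 1 'a'
  2: (25,24) 2 'aa'
  3: (24,2) 2 'aa'
  4: (2,13) 1 'a'
  5: (13,9) 1 'a'
  6: (9,15) 4 'acbb'
  7: (15,3) 4 'acbb'
  8: (3,23) 0 ''
  9: (23,1) 3 'baa'
  10: (1,12) 2 'ba'
  11: (12,8) 2 'ba'
  12: (8,14) 5 'bacbb'
  13: (14,22) 1 'b'
  14: (22,0) 4 'bbaa'
  15: (0,11) 3 'bba'
  16: (11,17) 2 'bb'
  17: (17,5) 2 'bb'
  18: (5,18) 3 'bbc'
  19: (18,6) 1 'b'
  20: (6,19) 2 'bc'
  21: (19,7) 0 ''
  22: (7,21) 2 'cb'
  23: (21,10) 4 'cbba'
  24: (10,16) 3 'cbb'
  25: (16,4) 3 'cbb'
  26: (4,20) 1 'c'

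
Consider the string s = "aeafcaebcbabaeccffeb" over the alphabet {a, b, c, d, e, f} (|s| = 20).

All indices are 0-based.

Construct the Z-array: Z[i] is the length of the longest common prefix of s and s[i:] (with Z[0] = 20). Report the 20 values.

[20, 0, 1, 0, 0, 2, 0, 0, 0, 0, 1, 0, 2, 0, 0, 0, 0, 0, 0, 0]

Z[0]=20
i=1: fresh scan; Z[1]=0
i=2: fresh scan; Z[2]=1 grow→box=[2,3)
i=3: fresh scan; Z[3]=0
i=4: fresh scan; Z[4]=0
i=5: fresh scan; Z[5]=2 grow→box=[5,7)
i=6: min(r-i=1, Z[1]=0)=0; Z[6]=0
i=7: fresh scan; Z[7]=0
i=8: fresh scan; Z[8]=0
i=9: fresh scan; Z[9]=0
i=10: fresh scan; Z[10]=1 grow→box=[10,11)
i=11: fresh scan; Z[11]=0
i=12: fresh scan; Z[12]=2 grow→box=[12,14)
i=13: min(r-i=1, Z[1]=0)=0; Z[13]=0
i=14: fresh scan; Z[14]=0
i=15: fresh scan; Z[15]=0
i=16: fresh scan; Z[16]=0
i=17: fresh scan; Z[17]=0
i=18: fresh scan; Z[18]=0
i=19: fresh scan; Z[19]=0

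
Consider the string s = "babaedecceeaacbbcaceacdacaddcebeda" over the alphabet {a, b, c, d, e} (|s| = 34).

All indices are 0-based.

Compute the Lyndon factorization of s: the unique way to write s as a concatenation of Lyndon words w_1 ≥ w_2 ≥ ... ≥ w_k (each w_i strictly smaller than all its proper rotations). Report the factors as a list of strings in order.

emit factor 1: 'b' (i=0, period=1)
emit factor 2: 'abaedeccee' (i=1, period=10)
emit factor 3: 'aacbbcaceacdacaddcebed' (i=11, period=22)
emit factor 4: 'a' (i=33, period=1)

["b", "abaedeccee", "aacbbcaceacdacaddcebed", "a"]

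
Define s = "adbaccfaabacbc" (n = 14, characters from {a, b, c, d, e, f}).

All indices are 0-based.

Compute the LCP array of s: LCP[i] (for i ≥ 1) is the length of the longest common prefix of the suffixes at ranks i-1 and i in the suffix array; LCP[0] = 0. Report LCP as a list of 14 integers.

rank→(start, suffix):
  0 → (7, 'aabacbc')
  1 → (8, 'abacbc')
  2 → (10, 'acbc')
  3 → (3, 'accfaabacbc')
  4 → (0, 'adbaccfaabacbc')
  5 → (9, 'bacbc')
  6 → (2, 'baccfaabacbc')
  7 → (12, 'bc')
  8 → (13, 'c')
  9 → (11, 'cbc')
  10 → (4, 'ccfaabacbc')
  11 → (5, 'cfaabacbc')
  12 → (1, 'dbaccfaabacbc')
  13 → (6, 'faabacbc')

SA = [7, 8, 10, 3, 0, 9, 2, 12, 13, 11, 4, 5, 1, 6]
[i] adj suffixes → lcp
  [1] 7/8 → 1 ('a')
  [2] 8/10 → 1 ('a')
  [3] 10/3 → 2 ('ac')
  [4] 3/0 → 1 ('a')
  [5] 0/9 → 0 ('')
  [6] 9/2 → 3 ('bac')
  [7] 2/12 → 1 ('b')
  [8] 12/13 → 0 ('')
  [9] 13/11 → 1 ('c')
  [10] 11/4 → 1 ('c')
  [11] 4/5 → 1 ('c')
  [12] 5/1 → 0 ('')
  [13] 1/6 → 0 ('')

[0, 1, 1, 2, 1, 0, 3, 1, 0, 1, 1, 1, 0, 0]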